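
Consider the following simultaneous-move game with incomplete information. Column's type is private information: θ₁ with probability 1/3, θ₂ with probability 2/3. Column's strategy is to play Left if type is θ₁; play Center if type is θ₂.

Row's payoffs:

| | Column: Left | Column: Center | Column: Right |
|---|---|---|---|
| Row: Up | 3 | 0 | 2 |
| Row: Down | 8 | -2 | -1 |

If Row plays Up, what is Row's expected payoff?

Take the expectation over Column's type, weighting each type's action by its prior probability.
E[Up] = 1/3·3 + 2/3·0 = 1 + 0 = 1

1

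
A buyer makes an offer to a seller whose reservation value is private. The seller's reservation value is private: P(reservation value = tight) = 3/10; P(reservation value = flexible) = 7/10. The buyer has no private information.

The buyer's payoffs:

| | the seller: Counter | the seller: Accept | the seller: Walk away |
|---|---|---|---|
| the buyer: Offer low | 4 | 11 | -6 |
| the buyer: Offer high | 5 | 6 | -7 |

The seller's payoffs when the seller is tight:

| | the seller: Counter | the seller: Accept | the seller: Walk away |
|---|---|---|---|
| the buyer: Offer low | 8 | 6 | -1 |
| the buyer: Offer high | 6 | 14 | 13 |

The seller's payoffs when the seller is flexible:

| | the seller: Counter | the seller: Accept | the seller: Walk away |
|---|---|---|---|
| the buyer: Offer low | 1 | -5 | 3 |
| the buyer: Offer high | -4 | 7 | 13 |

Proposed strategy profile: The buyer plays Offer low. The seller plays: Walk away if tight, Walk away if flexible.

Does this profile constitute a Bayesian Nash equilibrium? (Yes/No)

A profile is a BNE iff every type of every player is best-responding given beliefs about the other side.
The buyer plays Offer low: E[Offer low] = 3/10·(-6) + 7/10·(-6) = -6; E[Offer high] = -7. Best-responding. ✓
The seller (reservation value tight), facing Offer low: Counter gives 8, Accept gives 6, Walk away gives -1. Proposed Walk away is not best — profitable deviation exists. ✗
The seller (reservation value flexible), facing Offer low: Counter gives 1, Accept gives -5, Walk away gives 3. Proposed Walk away is best. ✓

No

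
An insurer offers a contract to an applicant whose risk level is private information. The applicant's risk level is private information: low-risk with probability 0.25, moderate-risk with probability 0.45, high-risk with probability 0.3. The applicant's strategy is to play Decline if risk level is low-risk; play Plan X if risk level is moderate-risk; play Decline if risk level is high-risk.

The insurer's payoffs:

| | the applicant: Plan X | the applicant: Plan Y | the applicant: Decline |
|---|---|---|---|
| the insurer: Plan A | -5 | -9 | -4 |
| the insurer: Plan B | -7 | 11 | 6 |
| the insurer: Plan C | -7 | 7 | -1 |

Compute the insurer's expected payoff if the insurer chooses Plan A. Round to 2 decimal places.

-4.45

E[Plan A] = 0.25·(-4) + 0.45·(-5) + 0.3·(-4) = (-1) + (-2.25) + (-1.2) = -4.45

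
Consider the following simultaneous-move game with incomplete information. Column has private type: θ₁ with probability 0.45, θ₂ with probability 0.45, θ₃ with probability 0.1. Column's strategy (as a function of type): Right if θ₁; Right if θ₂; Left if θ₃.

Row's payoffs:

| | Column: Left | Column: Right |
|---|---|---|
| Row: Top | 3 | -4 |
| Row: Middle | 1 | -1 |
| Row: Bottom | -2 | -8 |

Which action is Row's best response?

Middle

E[Top] = 0.45·(-4) + 0.45·(-4) + 0.1·(3) = -3.3
E[Middle] = 0.45·(-1) + 0.45·(-1) + 0.1·(1) = -0.8
E[Bottom] = 0.45·(-8) + 0.45·(-8) + 0.1·(-2) = -7.4
Best response: Middle (-0.8 is the largest).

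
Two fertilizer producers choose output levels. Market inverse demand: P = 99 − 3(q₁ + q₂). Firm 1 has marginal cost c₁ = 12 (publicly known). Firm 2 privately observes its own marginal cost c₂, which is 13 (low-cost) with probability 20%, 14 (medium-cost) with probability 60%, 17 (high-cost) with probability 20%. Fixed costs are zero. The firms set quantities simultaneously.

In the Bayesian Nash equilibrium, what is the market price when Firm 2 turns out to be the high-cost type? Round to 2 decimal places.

43.10

Type-c best response for Firm 2: q₂(c) = (99 − c)/6 − q₁/2.
Firm 1 maximizes expected profit; its first-order condition is 99 − 6q₁ − 3E[q₂] − 12 = 0.
Substituting E[q₂] and solving: E[c₂] = 14.4, so q₁ = (99 − 2·12 + 14.4)/9 = 9.93333.
q₂(high-cost) = 8.7, so P = 99 − 3·(9.93333 + 8.7) = 43.1.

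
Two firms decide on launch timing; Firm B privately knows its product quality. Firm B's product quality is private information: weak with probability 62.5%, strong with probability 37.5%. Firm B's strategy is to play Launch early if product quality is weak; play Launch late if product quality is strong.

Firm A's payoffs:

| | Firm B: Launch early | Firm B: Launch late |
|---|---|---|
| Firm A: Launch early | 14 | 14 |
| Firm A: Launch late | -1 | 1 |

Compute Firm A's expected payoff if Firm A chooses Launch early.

14

E[Launch early] = 0.625·14 + 0.375·14 = 8.75 + 5.25 = 14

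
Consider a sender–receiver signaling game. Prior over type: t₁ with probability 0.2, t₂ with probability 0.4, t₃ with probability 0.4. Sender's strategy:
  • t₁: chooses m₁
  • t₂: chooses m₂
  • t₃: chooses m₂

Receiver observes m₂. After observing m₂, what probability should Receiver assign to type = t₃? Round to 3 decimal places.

P(m₂) = 0.2·0 + 0.4·1 + 0.4·1 = 0.8
P(t₃ | m₂) = (0.4·1) / 0.8 = 0.4 / 0.8 = 0.5

0.500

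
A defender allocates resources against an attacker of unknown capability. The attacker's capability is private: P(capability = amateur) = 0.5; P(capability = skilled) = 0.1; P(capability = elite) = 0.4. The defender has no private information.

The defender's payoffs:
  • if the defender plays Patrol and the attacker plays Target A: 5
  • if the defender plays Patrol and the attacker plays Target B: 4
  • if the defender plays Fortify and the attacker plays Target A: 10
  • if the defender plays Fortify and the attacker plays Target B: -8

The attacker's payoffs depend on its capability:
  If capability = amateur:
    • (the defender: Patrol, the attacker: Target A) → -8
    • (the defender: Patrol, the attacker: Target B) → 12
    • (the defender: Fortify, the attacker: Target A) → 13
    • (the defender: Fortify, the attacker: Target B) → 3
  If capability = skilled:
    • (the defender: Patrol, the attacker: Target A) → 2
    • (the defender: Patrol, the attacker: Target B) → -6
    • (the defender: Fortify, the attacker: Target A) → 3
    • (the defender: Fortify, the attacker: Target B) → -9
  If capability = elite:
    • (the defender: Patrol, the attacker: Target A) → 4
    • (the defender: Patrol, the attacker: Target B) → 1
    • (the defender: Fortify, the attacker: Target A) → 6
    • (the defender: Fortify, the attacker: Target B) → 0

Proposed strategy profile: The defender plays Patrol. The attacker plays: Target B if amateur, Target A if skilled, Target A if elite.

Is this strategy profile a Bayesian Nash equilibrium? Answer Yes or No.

Yes

The defender plays Patrol: E[Patrol] = 0.5·(4) + 0.1·(5) + 0.4·(5) = 4.5; E[Fortify] = 1. Best-responding. ✓
The attacker (capability amateur), facing Patrol: Target A gives -8, Target B gives 12. Proposed Target B is best. ✓
The attacker (capability skilled), facing Patrol: Target A gives 2, Target B gives -6. Proposed Target A is best. ✓
The attacker (capability elite), facing Patrol: Target A gives 4, Target B gives 1. Proposed Target A is best. ✓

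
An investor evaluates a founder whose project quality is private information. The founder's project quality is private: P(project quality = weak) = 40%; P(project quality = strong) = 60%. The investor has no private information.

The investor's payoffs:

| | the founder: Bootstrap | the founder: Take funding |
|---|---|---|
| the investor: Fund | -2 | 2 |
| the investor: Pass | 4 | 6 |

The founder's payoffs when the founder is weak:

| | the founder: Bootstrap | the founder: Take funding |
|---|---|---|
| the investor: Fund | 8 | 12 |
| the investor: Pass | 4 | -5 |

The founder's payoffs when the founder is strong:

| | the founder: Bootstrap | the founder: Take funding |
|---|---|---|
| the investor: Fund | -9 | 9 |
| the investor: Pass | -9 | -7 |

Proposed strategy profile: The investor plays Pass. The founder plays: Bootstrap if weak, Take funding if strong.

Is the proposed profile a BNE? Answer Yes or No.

The investor plays Pass: E[Pass] = 0.4·(4) + 0.6·(6) = 5.2; E[Fund] = 0.4. Best-responding. ✓
The founder (project quality weak), facing Pass: Bootstrap gives 4, Take funding gives -5. Proposed Bootstrap is best. ✓
The founder (project quality strong), facing Pass: Bootstrap gives -9, Take funding gives -7. Proposed Take funding is best. ✓

Yes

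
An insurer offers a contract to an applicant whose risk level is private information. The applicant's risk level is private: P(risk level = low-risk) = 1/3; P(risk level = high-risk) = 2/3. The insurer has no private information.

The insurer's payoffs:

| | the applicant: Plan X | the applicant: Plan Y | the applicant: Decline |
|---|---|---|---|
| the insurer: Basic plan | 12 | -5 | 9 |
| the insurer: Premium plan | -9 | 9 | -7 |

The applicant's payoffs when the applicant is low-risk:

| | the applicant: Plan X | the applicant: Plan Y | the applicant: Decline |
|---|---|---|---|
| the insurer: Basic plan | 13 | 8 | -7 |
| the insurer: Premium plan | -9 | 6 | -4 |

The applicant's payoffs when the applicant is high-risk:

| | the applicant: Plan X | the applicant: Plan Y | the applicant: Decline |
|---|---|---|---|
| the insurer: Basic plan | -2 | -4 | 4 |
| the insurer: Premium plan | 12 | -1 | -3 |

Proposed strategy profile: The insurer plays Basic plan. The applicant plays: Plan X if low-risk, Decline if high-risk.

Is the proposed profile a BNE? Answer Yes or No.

A profile is a BNE iff every type of every player is best-responding given beliefs about the other side.
The insurer plays Basic plan: E[Basic plan] = 1/3·(12) + 2/3·(9) = 10; E[Premium plan] = -23/3. Best-responding. ✓
The applicant (risk level low-risk), facing Basic plan: Plan X gives 13, Plan Y gives 8, Decline gives -7. Proposed Plan X is best. ✓
The applicant (risk level high-risk), facing Basic plan: Plan X gives -2, Plan Y gives -4, Decline gives 4. Proposed Decline is best. ✓

Yes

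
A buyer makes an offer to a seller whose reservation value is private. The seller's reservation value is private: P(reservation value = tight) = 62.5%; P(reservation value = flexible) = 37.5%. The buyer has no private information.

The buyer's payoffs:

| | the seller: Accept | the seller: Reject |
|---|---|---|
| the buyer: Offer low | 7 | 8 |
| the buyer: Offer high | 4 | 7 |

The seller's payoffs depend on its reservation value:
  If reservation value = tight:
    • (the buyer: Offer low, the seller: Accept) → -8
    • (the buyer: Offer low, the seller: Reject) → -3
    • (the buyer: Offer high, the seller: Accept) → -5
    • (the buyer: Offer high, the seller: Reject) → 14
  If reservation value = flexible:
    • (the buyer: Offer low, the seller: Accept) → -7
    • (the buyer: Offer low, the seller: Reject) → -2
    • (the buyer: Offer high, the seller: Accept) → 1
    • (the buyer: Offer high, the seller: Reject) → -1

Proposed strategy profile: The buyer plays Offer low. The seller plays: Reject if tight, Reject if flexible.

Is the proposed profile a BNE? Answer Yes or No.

Yes

A profile is a BNE iff every type of every player is best-responding given beliefs about the other side.
The buyer plays Offer low: E[Offer low] = 0.625·(8) + 0.375·(8) = 8; E[Offer high] = 7. Best-responding. ✓
The seller (reservation value tight), facing Offer low: Accept gives -8, Reject gives -3. Proposed Reject is best. ✓
The seller (reservation value flexible), facing Offer low: Accept gives -7, Reject gives -2. Proposed Reject is best. ✓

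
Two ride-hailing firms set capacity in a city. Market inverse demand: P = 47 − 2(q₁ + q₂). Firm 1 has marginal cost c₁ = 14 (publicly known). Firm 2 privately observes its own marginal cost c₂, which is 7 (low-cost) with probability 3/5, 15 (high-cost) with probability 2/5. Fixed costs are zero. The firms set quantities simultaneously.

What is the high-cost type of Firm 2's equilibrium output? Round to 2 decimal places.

5.57

Type-c best response for Firm 2: q₂(c) = (47 − c)/4 − q₁/2.
Firm 1 maximizes expected profit; its first-order condition is 47 − 4q₁ − 2E[q₂] − 14 = 0.
Substituting E[q₂] and solving: E[c₂] = 10.2, so q₁ = (47 − 2·14 + 10.2)/6 = 4.86667.
q₂(high-cost) = (47 − 15 − 2·4.86667)/4 = 5.56667.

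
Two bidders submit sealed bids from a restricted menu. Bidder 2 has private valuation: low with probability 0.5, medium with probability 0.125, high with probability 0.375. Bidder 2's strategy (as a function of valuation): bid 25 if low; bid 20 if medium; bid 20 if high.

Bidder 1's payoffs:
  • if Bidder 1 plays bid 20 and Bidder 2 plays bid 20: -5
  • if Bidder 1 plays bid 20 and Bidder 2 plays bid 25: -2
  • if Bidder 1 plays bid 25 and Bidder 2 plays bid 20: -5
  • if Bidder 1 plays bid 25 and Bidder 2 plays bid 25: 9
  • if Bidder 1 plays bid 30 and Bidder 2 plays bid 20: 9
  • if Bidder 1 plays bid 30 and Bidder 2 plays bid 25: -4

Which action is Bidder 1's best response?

E[bid 20] = 0.5·(-2) + 0.125·(-5) + 0.375·(-5) = -3.5
E[bid 25] = 0.5·(9) + 0.125·(-5) + 0.375·(-5) = 2
E[bid 30] = 0.5·(-4) + 0.125·(9) + 0.375·(9) = 2.5
Best response: bid 30 (2.5 is the largest).

bid 30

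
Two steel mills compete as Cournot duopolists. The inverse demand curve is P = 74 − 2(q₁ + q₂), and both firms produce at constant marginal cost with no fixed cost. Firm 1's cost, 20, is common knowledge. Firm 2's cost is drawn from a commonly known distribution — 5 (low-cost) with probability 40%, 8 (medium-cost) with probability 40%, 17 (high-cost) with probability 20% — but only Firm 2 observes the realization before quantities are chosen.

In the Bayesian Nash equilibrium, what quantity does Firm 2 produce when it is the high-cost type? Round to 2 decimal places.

Firm 2 with cost c maximizes (74 − 2(q₁+q₂) − c)·q₂, giving q₂(c) = (74 − c − 2q₁)/4.
E[c₂] = 0.4·5 + 0.4·8 + 0.2·17 = 8.6
Firm 1's FOC against E[q₂] yields q₁ = (74 − 2·20 + E[c₂])/6 = (74 − 40 + 8.6)/6 = 7.1.
q₂(high-cost) = (74 − 17 − 2·7.1)/4 = 10.7.

10.70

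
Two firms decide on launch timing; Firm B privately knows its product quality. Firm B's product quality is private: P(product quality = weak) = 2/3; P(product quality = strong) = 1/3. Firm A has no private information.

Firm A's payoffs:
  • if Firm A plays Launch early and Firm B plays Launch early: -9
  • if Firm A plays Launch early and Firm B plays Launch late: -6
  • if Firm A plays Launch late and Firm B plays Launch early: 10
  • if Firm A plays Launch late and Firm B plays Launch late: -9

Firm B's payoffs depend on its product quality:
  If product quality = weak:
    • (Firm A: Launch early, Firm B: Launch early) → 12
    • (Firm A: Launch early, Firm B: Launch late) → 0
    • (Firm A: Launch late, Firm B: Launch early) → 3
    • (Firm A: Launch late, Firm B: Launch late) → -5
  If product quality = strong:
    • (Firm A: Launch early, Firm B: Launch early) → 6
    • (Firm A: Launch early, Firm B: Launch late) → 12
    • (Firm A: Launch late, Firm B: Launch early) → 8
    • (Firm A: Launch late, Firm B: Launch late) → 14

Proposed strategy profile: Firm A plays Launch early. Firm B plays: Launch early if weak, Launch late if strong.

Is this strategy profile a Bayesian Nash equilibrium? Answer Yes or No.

Firm A plays Launch early: E[Launch early] = 2/3·(-9) + 1/3·(-6) = -8; E[Launch late] = 11/3. Not best-responding. ✗
Firm B (product quality weak), facing Launch early: Launch early gives 12, Launch late gives 0. Proposed Launch early is best. ✓
Firm B (product quality strong), facing Launch early: Launch early gives 6, Launch late gives 12. Proposed Launch late is best. ✓

No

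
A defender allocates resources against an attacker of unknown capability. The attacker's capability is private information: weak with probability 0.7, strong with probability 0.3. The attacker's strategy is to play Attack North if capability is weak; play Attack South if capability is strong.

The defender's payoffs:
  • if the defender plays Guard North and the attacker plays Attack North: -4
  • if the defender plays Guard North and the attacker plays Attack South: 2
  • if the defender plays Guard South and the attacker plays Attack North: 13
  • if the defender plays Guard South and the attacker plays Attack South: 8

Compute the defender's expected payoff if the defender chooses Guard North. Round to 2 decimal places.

Take the expectation over the attacker's capability, weighting each type's action by its prior probability.
E[Guard North] = 0.7·(-4) + 0.3·2 = (-2.8) + 0.6 = -2.2

-2.20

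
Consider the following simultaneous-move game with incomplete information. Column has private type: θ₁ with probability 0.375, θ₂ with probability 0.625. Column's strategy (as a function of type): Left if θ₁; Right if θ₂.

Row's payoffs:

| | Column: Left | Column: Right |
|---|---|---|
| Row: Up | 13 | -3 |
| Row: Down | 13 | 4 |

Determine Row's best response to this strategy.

Compute Row's expected payoff for each action, taking the expectation over Column's type.
E[Up] = 0.375·(13) + 0.625·(-3) = 3
E[Down] = 0.375·(13) + 0.625·(4) = 7.375
Best response: Down (7.375 is the largest).

Down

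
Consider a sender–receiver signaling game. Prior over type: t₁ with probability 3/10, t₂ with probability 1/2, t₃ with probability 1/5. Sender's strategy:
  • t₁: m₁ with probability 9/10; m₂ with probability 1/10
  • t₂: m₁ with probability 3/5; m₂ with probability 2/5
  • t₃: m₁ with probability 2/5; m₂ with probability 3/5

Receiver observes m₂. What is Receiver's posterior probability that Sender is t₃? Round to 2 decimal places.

P(m₂) = (3/10)·(1/10) + (1/2)·(2/5) + (1/5)·(3/5) = 7/20
P(t₃ | m₂) = ((1/5)·(3/5)) / (7/20) = (3/25) / (7/20) = 12/35

0.34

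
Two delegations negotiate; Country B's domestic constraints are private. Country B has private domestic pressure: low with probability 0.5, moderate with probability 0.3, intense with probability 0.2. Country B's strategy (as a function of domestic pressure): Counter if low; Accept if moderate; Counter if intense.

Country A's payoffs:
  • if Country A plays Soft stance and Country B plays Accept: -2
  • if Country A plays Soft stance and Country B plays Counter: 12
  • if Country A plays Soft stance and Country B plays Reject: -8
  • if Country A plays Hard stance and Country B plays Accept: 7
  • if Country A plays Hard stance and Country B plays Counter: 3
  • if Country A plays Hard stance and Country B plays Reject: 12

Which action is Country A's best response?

E[Soft stance] = 0.5·(12) + 0.3·(-2) + 0.2·(12) = 7.8
E[Hard stance] = 0.5·(3) + 0.3·(7) + 0.2·(3) = 4.2
Best response: Soft stance (7.8 is the largest).

Soft stance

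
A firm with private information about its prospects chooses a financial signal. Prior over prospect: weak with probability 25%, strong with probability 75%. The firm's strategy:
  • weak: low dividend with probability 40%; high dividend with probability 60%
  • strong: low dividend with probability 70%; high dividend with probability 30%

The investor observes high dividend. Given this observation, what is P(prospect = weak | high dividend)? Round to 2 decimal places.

0.40

P(high dividend) = 0.25·0.6 + 0.75·0.3 = 0.375
P(weak | high dividend) = (0.25·0.6) / 0.375 = 0.15 / 0.375 = 0.4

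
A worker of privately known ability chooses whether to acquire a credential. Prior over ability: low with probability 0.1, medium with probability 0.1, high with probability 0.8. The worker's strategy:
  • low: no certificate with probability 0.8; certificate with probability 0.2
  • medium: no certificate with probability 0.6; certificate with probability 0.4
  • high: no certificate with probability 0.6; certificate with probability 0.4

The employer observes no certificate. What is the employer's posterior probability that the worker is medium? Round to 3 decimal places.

0.097

Apply Bayes' rule using the sender's strategy as the likelihood.
P(no certificate) = 0.1·0.8 + 0.1·0.6 + 0.8·0.6 = 0.62
P(medium | no certificate) = (0.1·0.6) / 0.62 = 0.06 / 0.62 = 0.0967742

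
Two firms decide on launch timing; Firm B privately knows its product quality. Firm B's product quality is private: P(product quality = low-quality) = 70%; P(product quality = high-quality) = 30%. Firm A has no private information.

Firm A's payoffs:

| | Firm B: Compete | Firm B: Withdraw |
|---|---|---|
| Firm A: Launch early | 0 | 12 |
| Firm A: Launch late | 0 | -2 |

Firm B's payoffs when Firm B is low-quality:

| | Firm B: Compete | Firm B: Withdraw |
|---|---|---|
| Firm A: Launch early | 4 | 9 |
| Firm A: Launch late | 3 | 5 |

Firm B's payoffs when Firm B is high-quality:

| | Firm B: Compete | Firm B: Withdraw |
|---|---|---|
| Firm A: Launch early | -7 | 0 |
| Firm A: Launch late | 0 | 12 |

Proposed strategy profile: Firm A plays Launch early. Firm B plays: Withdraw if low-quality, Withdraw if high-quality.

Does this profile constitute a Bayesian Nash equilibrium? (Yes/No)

Yes

Firm A plays Launch early: E[Launch early] = 0.7·(12) + 0.3·(12) = 12; E[Launch late] = -2. Best-responding. ✓
Firm B (product quality low-quality), facing Launch early: Compete gives 4, Withdraw gives 9. Proposed Withdraw is best. ✓
Firm B (product quality high-quality), facing Launch early: Compete gives -7, Withdraw gives 0. Proposed Withdraw is best. ✓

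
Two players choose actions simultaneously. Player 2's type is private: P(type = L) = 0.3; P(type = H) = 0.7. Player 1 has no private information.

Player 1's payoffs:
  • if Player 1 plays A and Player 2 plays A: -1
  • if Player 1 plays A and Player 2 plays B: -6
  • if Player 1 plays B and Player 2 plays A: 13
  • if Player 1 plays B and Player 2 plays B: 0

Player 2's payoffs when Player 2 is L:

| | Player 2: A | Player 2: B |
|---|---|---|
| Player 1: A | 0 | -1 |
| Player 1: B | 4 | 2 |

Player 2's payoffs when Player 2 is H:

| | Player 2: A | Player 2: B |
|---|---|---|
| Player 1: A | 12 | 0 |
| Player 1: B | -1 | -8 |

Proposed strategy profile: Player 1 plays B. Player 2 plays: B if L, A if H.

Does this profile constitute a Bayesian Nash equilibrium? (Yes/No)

No

Player 1 plays B: E[B] = 0.3·(0) + 0.7·(13) = 9.1; E[A] = -2.5. Best-responding. ✓
Player 2 (type L), facing B: A gives 4, B gives 2. Proposed B is not best — profitable deviation exists. ✗
Player 2 (type H), facing B: A gives -1, B gives -8. Proposed A is best. ✓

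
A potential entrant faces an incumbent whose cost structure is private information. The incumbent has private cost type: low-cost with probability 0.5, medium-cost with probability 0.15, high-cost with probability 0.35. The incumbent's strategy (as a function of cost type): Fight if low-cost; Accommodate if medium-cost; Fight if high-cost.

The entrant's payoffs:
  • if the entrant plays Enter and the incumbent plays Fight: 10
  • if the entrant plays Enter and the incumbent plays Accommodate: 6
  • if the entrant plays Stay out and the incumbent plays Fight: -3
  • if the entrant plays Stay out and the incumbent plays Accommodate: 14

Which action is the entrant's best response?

Enter

Compute the entrant's expected payoff for each action, taking the expectation over the incumbent's type.
E[Enter] = 0.5·(10) + 0.15·(6) + 0.35·(10) = 9.4
E[Stay out] = 0.5·(-3) + 0.15·(14) + 0.35·(-3) = -0.45
Best response: Enter (9.4 is the largest).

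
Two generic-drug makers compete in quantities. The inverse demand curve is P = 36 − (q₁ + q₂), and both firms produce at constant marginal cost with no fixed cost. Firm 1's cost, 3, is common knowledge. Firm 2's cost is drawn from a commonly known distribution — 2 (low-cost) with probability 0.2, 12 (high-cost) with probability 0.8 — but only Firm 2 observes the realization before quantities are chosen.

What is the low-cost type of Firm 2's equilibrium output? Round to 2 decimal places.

Type-c best response for Firm 2: q₂(c) = (36 − c)/2 − q₁/2.
Firm 1 maximizes expected profit; its first-order condition is 36 − 2q₁ − E[q₂] − 3 = 0.
Substituting E[q₂] and solving: E[c₂] = 10, so q₁ = (36 − 2·3 + 10)/3 = 13.3333.
q₂(low-cost) = (36 − 2 − 13.3333)/2 = 10.3333.

10.33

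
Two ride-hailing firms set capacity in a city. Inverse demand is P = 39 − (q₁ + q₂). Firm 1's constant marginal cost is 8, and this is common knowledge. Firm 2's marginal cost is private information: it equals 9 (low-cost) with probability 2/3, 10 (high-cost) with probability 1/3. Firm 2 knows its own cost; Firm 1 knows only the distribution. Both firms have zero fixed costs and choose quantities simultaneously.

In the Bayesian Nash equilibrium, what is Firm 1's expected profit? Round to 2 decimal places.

116.16

Type-c best response for Firm 2: q₂(c) = (39 − c)/2 − q₁/2.
Firm 1 maximizes expected profit; its first-order condition is 39 − 2q₁ − E[q₂] − 8 = 0.
Substituting E[q₂] and solving: E[c₂] = 9.33333, so q₁ = (39 − 2·8 + 9.33333)/3 = 10.7778.
E[P] = 39 − (q₁ + E[q₂]) = 18.7778; Firm 1's expected profit = (E[P] − 8)·q₁ = (18.7778 − 8)·10.7778 = 116.16.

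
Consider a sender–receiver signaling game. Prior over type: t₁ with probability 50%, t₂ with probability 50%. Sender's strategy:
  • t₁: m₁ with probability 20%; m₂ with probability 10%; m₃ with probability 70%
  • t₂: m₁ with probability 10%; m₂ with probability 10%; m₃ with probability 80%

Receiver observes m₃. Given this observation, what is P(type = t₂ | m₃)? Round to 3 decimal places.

P(m₃) = 0.5·0.7 + 0.5·0.8 = 0.75
P(t₂ | m₃) = (0.5·0.8) / 0.75 = 0.4 / 0.75 = 0.533333

0.533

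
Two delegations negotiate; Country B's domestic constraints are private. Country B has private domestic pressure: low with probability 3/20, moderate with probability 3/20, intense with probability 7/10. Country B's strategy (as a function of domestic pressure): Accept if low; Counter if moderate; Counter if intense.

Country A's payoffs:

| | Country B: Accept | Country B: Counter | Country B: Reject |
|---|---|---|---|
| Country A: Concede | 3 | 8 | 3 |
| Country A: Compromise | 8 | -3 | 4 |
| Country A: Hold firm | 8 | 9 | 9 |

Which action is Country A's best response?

Hold firm

Compute Country A's expected payoff for each action, taking the expectation over Country B's type.
E[Concede] = 3/20·(3) + 3/20·(8) + 7/10·(8) = 29/4
E[Compromise] = 3/20·(8) + 3/20·(-3) + 7/10·(-3) = -27/20
E[Hold firm] = 3/20·(8) + 3/20·(9) + 7/10·(9) = 177/20
Best response: Hold firm (177/20 is the largest).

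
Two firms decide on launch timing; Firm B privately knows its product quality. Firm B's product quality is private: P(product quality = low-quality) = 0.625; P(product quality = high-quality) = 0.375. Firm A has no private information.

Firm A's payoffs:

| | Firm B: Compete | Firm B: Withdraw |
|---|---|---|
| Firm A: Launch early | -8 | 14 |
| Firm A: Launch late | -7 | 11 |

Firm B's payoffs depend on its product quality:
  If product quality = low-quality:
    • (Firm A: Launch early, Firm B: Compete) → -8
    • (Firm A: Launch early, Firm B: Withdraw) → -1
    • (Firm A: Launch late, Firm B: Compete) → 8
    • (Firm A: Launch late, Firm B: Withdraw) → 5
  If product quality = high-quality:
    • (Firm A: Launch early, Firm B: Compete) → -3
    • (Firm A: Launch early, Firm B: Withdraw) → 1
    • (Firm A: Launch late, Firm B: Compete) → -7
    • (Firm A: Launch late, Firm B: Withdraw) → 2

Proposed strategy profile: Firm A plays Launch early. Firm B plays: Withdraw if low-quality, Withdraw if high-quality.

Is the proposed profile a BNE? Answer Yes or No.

Yes

A profile is a BNE iff every type of every player is best-responding given beliefs about the other side.
Firm A plays Launch early: E[Launch early] = 0.625·(14) + 0.375·(14) = 14; E[Launch late] = 11. Best-responding. ✓
Firm B (product quality low-quality), facing Launch early: Compete gives -8, Withdraw gives -1. Proposed Withdraw is best. ✓
Firm B (product quality high-quality), facing Launch early: Compete gives -3, Withdraw gives 1. Proposed Withdraw is best. ✓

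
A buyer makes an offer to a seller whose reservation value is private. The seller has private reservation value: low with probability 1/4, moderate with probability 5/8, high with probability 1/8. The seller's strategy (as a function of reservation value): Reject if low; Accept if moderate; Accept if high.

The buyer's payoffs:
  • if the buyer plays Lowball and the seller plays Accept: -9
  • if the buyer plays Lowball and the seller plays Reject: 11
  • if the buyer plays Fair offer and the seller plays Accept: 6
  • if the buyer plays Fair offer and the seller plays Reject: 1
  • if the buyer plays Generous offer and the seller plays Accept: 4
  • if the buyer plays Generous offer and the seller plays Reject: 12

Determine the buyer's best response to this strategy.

Compute the buyer's expected payoff for each action, taking the expectation over the seller's type.
E[Lowball] = 1/4·(11) + 5/8·(-9) + 1/8·(-9) = -4
E[Fair offer] = 1/4·(1) + 5/8·(6) + 1/8·(6) = 19/4
E[Generous offer] = 1/4·(12) + 5/8·(4) + 1/8·(4) = 6
Best response: Generous offer (6 is the largest).

Generous offer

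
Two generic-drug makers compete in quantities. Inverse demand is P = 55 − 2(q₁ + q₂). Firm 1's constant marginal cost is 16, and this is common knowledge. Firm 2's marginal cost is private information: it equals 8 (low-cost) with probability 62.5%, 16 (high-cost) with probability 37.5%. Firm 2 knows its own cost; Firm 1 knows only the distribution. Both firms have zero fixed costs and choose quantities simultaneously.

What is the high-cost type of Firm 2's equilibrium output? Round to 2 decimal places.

Type-c best response for Firm 2: q₂(c) = (55 − c)/4 − q₁/2.
Firm 1 maximizes expected profit; its first-order condition is 55 − 4q₁ − 2E[q₂] − 16 = 0.
Substituting E[q₂] and solving: E[c₂] = 11, so q₁ = (55 − 2·16 + 11)/6 = 5.66667.
q₂(high-cost) = (55 − 16 − 2·5.66667)/4 = 6.91667.

6.92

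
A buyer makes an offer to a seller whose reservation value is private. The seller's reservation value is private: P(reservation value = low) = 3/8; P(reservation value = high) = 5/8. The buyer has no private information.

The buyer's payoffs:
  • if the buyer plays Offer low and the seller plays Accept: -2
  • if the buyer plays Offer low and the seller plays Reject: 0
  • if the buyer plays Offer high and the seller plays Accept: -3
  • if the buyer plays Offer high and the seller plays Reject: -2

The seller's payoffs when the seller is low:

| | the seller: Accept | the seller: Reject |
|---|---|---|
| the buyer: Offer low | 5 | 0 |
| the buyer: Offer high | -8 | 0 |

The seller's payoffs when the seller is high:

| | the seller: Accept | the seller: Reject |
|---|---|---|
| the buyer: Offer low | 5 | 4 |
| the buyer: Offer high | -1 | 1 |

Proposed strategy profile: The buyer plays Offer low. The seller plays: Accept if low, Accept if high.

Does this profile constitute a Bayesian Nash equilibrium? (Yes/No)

Yes

The buyer plays Offer low: E[Offer low] = 3/8·(-2) + 5/8·(-2) = -2; E[Offer high] = -3. Best-responding. ✓
The seller (reservation value low), facing Offer low: Accept gives 5, Reject gives 0. Proposed Accept is best. ✓
The seller (reservation value high), facing Offer low: Accept gives 5, Reject gives 4. Proposed Accept is best. ✓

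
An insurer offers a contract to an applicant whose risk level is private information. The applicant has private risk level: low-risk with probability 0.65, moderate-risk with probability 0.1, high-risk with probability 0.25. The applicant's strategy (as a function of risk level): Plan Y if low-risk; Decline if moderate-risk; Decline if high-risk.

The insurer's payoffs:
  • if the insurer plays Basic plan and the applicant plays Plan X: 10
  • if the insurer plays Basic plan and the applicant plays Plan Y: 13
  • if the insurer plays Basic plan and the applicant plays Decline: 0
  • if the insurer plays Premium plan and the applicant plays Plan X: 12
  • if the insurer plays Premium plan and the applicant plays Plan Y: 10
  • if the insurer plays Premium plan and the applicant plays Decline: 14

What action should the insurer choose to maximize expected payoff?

E[Basic plan] = 0.65·(13) + 0.1·(0) + 0.25·(0) = 8.45
E[Premium plan] = 0.65·(10) + 0.1·(14) + 0.25·(14) = 11.4
Best response: Premium plan (11.4 is the largest).

Premium plan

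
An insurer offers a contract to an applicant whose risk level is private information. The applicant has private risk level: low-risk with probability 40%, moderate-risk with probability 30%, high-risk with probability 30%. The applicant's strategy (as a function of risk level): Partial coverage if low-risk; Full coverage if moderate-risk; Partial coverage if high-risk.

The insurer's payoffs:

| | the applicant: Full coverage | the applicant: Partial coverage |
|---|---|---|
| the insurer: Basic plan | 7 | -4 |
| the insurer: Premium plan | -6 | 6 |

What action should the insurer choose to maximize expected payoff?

Premium plan

E[Basic plan] = 0.4·(-4) + 0.3·(7) + 0.3·(-4) = -0.7
E[Premium plan] = 0.4·(6) + 0.3·(-6) + 0.3·(6) = 2.4
Best response: Premium plan (2.4 is the largest).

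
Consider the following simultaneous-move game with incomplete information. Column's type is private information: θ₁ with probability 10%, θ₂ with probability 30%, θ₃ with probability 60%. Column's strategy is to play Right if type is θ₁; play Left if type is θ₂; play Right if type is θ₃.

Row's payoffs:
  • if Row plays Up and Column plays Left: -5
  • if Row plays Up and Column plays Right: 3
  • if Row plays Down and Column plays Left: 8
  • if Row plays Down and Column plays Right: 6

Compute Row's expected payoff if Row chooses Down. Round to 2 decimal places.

Take the expectation over Column's type, weighting each type's action by its prior probability.
E[Down] = 0.1·6 + 0.3·8 + 0.6·6 = 0.6 + 2.4 + 3.6 = 6.6

6.60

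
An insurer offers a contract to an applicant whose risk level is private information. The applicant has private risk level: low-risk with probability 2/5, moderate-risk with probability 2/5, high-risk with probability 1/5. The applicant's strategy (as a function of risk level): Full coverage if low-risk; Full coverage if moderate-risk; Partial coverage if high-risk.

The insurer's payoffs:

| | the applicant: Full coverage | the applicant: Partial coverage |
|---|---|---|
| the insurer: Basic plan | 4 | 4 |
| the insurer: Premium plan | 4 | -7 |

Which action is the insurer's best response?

Basic plan

Compute the insurer's expected payoff for each action, taking the expectation over the applicant's type.
E[Basic plan] = 2/5·(4) + 2/5·(4) + 1/5·(4) = 4
E[Premium plan] = 2/5·(4) + 2/5·(4) + 1/5·(-7) = 9/5
Best response: Basic plan (4 is the largest).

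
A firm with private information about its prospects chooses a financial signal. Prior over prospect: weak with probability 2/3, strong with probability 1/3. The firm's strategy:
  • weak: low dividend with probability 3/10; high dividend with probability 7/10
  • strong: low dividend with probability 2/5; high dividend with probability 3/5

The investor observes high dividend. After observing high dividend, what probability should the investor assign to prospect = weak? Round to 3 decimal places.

P(high dividend) = (2/3)·(7/10) + (1/3)·(3/5) = 2/3
P(weak | high dividend) = ((2/3)·(7/10)) / (2/3) = (7/15) / (2/3) = 7/10

0.700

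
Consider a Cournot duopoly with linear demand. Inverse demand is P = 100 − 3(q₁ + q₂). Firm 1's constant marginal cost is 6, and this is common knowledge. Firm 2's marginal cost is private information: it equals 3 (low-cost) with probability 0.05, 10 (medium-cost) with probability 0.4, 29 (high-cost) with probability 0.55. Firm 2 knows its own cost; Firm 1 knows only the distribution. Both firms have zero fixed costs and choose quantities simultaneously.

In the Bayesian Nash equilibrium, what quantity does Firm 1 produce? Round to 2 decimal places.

Each type of Firm 2 best-responds to q₁; Firm 1 best-responds to the expected q₂ over Firm 2's types.
Firm 2 with cost c maximizes (100 − 3(q₁+q₂) − c)·q₂, giving q₂(c) = (100 − c − 3q₁)/6.
E[c₂] = 0.05·3 + 0.4·10 + 0.55·29 = 20.1
Firm 1's FOC against E[q₂] yields q₁ = (100 − 2·6 + E[c₂])/9 = (100 − 12 + 20.1)/9 = 12.0111.

12.01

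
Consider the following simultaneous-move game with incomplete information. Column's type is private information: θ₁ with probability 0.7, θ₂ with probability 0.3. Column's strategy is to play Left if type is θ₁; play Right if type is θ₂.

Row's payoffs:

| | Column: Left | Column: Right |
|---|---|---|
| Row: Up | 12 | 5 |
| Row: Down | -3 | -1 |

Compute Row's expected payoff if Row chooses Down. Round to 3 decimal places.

-2.400

E[Down] = 0.7·(-3) + 0.3·(-1) = (-2.1) + (-0.3) = -2.4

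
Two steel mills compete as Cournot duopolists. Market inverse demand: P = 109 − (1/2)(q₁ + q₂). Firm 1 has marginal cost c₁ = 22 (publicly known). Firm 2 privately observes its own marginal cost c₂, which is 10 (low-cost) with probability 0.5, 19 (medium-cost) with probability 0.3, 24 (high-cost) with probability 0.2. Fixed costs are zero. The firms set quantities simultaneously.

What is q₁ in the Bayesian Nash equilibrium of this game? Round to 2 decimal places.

53.67

Firm 2 with cost c maximizes (109 − (1/2)(q₁+q₂) − c)·q₂, giving q₂(c) = (109 − c − (1/2)q₁).
E[c₂] = 0.5·10 + 0.3·19 + 0.2·24 = 15.5
Firm 1's FOC against E[q₂] yields q₁ = (109 − 2·22 + E[c₂])/(3/2) = (109 − 44 + 15.5)/(3/2) = 53.6667.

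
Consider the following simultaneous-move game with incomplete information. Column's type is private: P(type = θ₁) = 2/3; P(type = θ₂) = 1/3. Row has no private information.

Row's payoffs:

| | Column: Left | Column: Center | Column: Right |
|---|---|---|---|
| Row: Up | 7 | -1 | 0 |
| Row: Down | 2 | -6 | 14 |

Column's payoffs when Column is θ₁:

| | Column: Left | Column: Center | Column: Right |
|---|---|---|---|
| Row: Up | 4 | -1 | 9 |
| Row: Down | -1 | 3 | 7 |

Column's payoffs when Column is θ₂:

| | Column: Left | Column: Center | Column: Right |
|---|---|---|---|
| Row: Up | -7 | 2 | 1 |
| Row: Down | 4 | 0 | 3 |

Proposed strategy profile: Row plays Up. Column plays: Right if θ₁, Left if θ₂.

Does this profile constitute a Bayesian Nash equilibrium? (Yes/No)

Row plays Up: E[Up] = 2/3·(0) + 1/3·(7) = 7/3; E[Down] = 10. Not best-responding. ✗
Column (type θ₁), facing Up: Left gives 4, Center gives -1, Right gives 9. Proposed Right is best. ✓
Column (type θ₂), facing Up: Left gives -7, Center gives 2, Right gives 1. Proposed Left is not best — profitable deviation exists. ✗

No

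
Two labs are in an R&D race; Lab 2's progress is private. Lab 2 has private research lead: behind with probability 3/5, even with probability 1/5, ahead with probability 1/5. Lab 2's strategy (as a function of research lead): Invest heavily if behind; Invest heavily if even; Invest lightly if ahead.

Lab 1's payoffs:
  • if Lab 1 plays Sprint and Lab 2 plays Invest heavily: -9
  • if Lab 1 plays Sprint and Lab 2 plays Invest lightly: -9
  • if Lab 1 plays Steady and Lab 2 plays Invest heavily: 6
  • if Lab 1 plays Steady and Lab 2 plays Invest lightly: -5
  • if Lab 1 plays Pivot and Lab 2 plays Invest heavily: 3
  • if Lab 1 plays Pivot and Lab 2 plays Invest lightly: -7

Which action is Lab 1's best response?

Steady

Compute Lab 1's expected payoff for each action, taking the expectation over Lab 2's type.
E[Sprint] = 3/5·(-9) + 1/5·(-9) + 1/5·(-9) = -9
E[Steady] = 3/5·(6) + 1/5·(6) + 1/5·(-5) = 19/5
E[Pivot] = 3/5·(3) + 1/5·(3) + 1/5·(-7) = 1
Best response: Steady (19/5 is the largest).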